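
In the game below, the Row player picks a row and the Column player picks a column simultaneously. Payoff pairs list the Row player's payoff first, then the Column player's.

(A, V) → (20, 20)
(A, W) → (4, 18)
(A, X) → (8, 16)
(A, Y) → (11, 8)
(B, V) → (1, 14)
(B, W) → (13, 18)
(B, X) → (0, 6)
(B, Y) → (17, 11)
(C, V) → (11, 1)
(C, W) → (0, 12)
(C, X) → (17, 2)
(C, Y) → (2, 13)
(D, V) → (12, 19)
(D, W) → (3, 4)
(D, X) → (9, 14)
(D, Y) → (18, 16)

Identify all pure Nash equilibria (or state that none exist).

Find each player's best response to every opponent strategy; NE are the intersections.
The Row player's best responses — vs V: A (payoff 20); vs W: B (payoff 13); vs X: C (payoff 17); vs Y: D (payoff 18).
The Column player's best responses — vs A: V (payoff 20); vs B: W (payoff 18); vs C: Y (payoff 13); vs D: V (payoff 19).
Mutual best responses occur at (A, V) and (B, W); at each, neither player gains by switching.

(A, V) and (B, W)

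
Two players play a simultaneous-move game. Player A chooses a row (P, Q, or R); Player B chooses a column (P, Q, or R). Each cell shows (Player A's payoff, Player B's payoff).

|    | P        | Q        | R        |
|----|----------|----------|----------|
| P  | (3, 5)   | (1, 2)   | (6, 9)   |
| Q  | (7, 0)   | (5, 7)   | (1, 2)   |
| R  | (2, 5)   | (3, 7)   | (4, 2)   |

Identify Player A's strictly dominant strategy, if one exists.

None

Check whether one of Player A's strategies beats all alternatives regardless of what the opponent does.
P is not dominant: against P, Q gives 7 > 3.
Q is not dominant: against R, P gives 6 > 1.
R is not dominant: against P, P gives 3 > 2.
No single strategy is best against every opponent action.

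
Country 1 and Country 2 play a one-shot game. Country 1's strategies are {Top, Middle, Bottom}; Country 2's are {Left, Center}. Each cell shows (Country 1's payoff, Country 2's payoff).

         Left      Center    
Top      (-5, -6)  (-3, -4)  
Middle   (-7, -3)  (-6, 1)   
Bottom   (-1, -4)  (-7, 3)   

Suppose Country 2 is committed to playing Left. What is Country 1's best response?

Bottom

With Country 2 fixed at Left, Country 1's payoffs are: Top → -5, Middle → -7, Bottom → -1.
The maximum is -1, achieved by Bottom.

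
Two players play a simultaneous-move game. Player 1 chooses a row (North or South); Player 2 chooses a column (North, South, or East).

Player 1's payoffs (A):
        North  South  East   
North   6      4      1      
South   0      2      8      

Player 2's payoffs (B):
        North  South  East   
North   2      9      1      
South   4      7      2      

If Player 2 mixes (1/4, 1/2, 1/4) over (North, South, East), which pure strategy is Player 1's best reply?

Player 1's best reply maximizes expected payoff against the mix.
North: (1/4)·6 + (1/2)·4 + (1/4)·1 = 15/4
South: (1/4)·0 + (1/2)·2 + (1/4)·8 = 3
Highest expected payoff is 15/4, from North.

North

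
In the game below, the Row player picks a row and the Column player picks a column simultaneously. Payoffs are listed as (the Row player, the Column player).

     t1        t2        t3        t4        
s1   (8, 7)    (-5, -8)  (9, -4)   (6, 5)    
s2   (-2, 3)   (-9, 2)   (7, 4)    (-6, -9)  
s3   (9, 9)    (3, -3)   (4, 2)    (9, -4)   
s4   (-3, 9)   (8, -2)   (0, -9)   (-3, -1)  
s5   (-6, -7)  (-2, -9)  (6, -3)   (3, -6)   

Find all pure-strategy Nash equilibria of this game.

(s3, t1)

Check mutual best responses: a cell is a NE iff neither player can gain by unilaterally deviating.
The Row player's best responses — vs t1: s3 (payoff 9); vs t2: s4 (payoff 8); vs t3: s1 (payoff 9); vs t4: s3 (payoff 9).
The Column player's best responses — vs s1: t1 (payoff 7); vs s2: t3 (payoff 4); vs s3: t1 (payoff 9); vs s4: t1 (payoff 9); vs s5: t3 (payoff -3).
The only mutual best response is (s3, t1); neither player gains by switching there.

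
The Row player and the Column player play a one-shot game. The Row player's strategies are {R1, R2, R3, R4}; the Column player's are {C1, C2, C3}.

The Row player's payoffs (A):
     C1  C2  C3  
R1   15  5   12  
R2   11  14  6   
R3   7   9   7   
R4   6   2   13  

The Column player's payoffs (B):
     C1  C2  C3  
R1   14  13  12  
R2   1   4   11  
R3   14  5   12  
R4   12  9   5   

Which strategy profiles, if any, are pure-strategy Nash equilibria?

Check mutual best responses: a cell is a NE iff neither player can gain by unilaterally deviating.
The Row player's best responses — vs C1: R1 (payoff 15); vs C2: R2 (payoff 14); vs C3: R4 (payoff 13).
The Column player's best responses — vs R1: C1 (payoff 14); vs R2: C3 (payoff 11); vs R3: C1 (payoff 14); vs R4: C1 (payoff 12).
The only mutual best response is (R1, C1); neither player gains by switching there.

(R1, C1)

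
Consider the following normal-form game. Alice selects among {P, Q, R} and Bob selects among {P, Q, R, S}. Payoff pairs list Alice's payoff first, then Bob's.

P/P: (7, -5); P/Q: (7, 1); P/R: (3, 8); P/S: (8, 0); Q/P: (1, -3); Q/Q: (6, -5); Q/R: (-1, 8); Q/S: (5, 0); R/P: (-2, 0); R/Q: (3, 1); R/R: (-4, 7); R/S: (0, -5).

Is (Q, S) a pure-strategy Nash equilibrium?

No

Holding Bob at S: Alice gets 5 from Q but could get 8 by switching to P. Alice has a profitable deviation.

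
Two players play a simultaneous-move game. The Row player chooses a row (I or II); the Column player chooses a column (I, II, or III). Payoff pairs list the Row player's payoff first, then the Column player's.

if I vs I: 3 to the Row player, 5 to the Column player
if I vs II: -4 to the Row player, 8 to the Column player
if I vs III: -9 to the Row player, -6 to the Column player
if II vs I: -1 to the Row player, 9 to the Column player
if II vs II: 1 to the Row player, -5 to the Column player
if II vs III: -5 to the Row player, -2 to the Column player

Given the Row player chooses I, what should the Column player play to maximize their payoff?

With the Row player fixed at I, the Column player's payoffs are: I → 5, II → 8, III → -6.
The maximum is 8, achieved by II.

II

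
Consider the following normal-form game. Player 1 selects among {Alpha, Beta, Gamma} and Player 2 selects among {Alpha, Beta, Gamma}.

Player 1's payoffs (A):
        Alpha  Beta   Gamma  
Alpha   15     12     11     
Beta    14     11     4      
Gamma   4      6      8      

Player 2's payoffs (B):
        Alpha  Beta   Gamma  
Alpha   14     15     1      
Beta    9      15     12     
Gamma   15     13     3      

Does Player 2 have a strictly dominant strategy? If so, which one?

Check whether one of Player 2's strategies beats all alternatives regardless of what the opponent does.
Alpha is not dominant: against Alpha, Beta gives 15 > 14.
Beta is not dominant: against Gamma, Alpha gives 15 > 13.
Gamma is not dominant: against Alpha, Alpha gives 14 > 1.
No single strategy is best against every opponent action.

No strictly dominant strategy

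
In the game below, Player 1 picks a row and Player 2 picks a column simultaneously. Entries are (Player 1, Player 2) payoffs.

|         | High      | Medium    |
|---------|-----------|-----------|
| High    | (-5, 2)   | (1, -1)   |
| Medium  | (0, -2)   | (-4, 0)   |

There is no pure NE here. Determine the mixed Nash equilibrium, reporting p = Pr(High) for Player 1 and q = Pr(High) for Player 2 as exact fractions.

p = 2/5, q = 1/2

Each player's mixing probability is pinned down by making the *other* player indifferent.
Player 2 indifferent between High and Medium: p·2 + (1−p)·(-2) = p·(-1) + (1−p)·0 ⟹ (-2) + 4p = 0 + (-1)p ⟹ p = 2/5.
Player 1 indifferent between High and Medium: q·(-5) + (1−q)·1 = q·0 + (1−q)·(-4) ⟹ 1 + (-6)q = (-4) + 4q ⟹ q = 1/2.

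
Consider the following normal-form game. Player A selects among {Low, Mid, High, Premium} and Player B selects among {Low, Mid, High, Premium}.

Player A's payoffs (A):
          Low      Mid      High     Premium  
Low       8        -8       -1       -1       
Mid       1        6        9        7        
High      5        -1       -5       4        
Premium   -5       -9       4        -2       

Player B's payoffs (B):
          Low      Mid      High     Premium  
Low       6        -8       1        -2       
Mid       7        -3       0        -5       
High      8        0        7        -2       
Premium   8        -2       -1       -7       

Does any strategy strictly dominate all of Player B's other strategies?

Check whether one of Player B's strategies beats all alternatives regardless of what the opponent does.
Low strictly dominates: vs Low: 6 > each of {-8, 1, -2}; vs Mid: 7 > each of {-3, 0, -5}; vs High: 8 > each of {0, 7, -2}; vs Premium: 8 > each of {-2, -1, -7}.

Low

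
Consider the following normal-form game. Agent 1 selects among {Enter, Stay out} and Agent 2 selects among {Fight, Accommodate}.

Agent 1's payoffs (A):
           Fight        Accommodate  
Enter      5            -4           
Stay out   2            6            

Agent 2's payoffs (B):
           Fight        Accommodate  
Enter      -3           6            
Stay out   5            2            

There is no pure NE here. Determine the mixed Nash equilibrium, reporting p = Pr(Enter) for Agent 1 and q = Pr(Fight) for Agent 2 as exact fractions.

p = 1/4, q = 10/13

In a mixed NE each player is indifferent between their pure strategies, so the opponent's mix sets the indifference.
Agent 2 indifferent between Fight and Accommodate: p·(-3) + (1−p)·5 = p·6 + (1−p)·2 ⟹ 5 + (-8)p = 2 + 4p ⟹ p = 1/4.
Agent 1 indifferent between Enter and Stay out: q·5 + (1−q)·(-4) = q·2 + (1−q)·6 ⟹ (-4) + 9q = 6 + (-4)q ⟹ q = 10/13.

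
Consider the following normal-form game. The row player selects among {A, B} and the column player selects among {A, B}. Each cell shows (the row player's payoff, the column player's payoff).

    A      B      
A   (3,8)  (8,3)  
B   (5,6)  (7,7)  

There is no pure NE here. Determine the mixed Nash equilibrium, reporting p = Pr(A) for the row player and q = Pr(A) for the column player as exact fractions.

p = 1/6, q = 1/3

In a mixed NE each player is indifferent between their pure strategies, so the opponent's mix sets the indifference.
The column player indifferent between A and B: p·8 + (1−p)·6 = p·3 + (1−p)·7 ⟹ 6 + 2p = 7 + (-4)p ⟹ p = 1/6.
The row player indifferent between A and B: q·3 + (1−q)·8 = q·5 + (1−q)·7 ⟹ 8 + (-5)q = 7 + (-2)q ⟹ q = 1/3.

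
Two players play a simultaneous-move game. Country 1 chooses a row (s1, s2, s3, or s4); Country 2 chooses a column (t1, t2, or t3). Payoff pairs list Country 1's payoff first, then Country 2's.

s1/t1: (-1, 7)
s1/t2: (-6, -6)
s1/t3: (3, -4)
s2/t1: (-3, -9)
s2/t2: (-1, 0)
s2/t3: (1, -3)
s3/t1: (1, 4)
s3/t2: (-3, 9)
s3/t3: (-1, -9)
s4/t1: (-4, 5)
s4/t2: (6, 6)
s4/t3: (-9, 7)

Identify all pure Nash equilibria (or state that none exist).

None

Check mutual best responses: a cell is a NE iff neither player can gain by unilaterally deviating.
Country 1's best responses — vs t1: s3 (payoff 1); vs t2: s4 (payoff 6); vs t3: s1 (payoff 3).
Country 2's best responses — vs s1: t1 (payoff 7); vs s2: t2 (payoff 0); vs s3: t2 (payoff 9); vs s4: t3 (payoff 7).
No cell has both players best-responding. For instance, Country 1's best reply to t2 is s4, but against s4 Country 2 prefers t3 over t2.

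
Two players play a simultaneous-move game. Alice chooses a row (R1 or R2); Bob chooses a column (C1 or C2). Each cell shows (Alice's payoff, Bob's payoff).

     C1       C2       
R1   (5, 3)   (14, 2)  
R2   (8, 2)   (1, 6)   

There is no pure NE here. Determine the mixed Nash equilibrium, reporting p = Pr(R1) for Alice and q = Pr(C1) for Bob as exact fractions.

Each player's mixing probability is pinned down by making the *other* player indifferent.
Bob indifferent between C1 and C2: p·3 + (1−p)·2 = p·2 + (1−p)·6 ⟹ 2 + 1p = 6 + (-4)p ⟹ p = 4/5.
Alice indifferent between R1 and R2: q·5 + (1−q)·14 = q·8 + (1−q)·1 ⟹ 14 + (-9)q = 1 + 7q ⟹ q = 13/16.

p = 4/5, q = 13/16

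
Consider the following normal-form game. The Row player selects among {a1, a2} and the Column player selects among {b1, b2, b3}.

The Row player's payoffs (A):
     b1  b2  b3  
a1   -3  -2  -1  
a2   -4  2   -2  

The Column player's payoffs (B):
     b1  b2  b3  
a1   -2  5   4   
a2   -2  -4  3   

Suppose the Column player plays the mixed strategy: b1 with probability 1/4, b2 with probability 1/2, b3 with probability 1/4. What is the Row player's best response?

Compute the Row player's expected payoff from each pure strategy against the given mix.
a1: (1/4)·(-3) + (1/2)·(-2) + (1/4)·(-1) = -2
a2: (1/4)·(-4) + (1/2)·2 + (1/4)·(-2) = -1/2
Highest expected payoff is -1/2, from a2.

a2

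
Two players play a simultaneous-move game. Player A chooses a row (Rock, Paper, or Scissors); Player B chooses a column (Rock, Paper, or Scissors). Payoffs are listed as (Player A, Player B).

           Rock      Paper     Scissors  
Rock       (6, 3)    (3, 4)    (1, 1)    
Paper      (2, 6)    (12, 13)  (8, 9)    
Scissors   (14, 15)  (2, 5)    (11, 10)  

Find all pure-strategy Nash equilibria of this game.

(Paper, Paper) and (Scissors, Rock)

A profile is a Nash equilibrium when each player is best-responding to the other.
Player A's best responses — vs Rock: Scissors (payoff 14); vs Paper: Paper (payoff 12); vs Scissors: Scissors (payoff 11).
Player B's best responses — vs Rock: Paper (payoff 4); vs Paper: Paper (payoff 13); vs Scissors: Rock (payoff 15).
Mutual best responses occur at (Paper, Paper) and (Scissors, Rock); at each, neither player gains by switching.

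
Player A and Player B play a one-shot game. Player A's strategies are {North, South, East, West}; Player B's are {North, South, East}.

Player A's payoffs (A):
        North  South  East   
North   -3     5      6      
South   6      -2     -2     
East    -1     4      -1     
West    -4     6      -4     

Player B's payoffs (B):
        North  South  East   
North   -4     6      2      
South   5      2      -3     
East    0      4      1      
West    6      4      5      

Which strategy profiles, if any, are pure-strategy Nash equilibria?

Find each player's best response to every opponent strategy; NE are the intersections.
Player A's best responses — vs North: South (payoff 6); vs South: West (payoff 6); vs East: North (payoff 6).
Player B's best responses — vs North: South (payoff 6); vs South: North (payoff 5); vs East: South (payoff 4); vs West: North (payoff 6).
The only mutual best response is (South, North); neither player gains by switching there.

(South, North)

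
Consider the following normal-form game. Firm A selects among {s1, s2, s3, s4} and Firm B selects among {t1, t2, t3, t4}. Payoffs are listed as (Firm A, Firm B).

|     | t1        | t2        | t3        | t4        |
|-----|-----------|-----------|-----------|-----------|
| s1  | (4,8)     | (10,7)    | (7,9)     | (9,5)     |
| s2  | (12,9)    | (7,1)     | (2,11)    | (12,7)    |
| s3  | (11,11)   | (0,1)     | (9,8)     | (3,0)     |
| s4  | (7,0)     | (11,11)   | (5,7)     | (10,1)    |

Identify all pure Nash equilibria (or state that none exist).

Check mutual best responses: a cell is a NE iff neither player can gain by unilaterally deviating.
Firm A's best responses — vs t1: s2 (payoff 12); vs t2: s4 (payoff 11); vs t3: s3 (payoff 9); vs t4: s2 (payoff 12).
Firm B's best responses — vs s1: t3 (payoff 9); vs s2: t3 (payoff 11); vs s3: t1 (payoff 11); vs s4: t2 (payoff 11).
The only mutual best response is (s4, t2); neither player gains by switching there.

(s4, t2)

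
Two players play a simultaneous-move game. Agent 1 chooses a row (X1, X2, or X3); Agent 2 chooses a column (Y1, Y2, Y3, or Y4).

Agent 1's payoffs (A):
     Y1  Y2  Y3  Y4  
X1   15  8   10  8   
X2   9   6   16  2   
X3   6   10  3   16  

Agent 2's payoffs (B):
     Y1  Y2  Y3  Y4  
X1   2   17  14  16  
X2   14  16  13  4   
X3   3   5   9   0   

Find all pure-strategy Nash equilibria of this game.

Check mutual best responses: a cell is a NE iff neither player can gain by unilaterally deviating.
Agent 1's best responses — vs Y1: X1 (payoff 15); vs Y2: X3 (payoff 10); vs Y3: X2 (payoff 16); vs Y4: X3 (payoff 16).
Agent 2's best responses — vs X1: Y2 (payoff 17); vs X2: Y2 (payoff 16); vs X3: Y3 (payoff 9).
No cell has both players best-responding. For instance, Agent 1's best reply to Y2 is X3, but against X3 Agent 2 prefers Y3 over Y2.

None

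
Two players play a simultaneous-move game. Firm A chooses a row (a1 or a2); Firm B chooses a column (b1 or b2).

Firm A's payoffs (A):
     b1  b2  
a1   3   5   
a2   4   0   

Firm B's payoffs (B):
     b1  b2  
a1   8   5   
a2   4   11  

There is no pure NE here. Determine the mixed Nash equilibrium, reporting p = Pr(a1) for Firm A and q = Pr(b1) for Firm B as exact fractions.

p = 7/10, q = 5/6

Each player's mixing probability is pinned down by making the *other* player indifferent.
Firm B indifferent between b1 and b2: p·8 + (1−p)·4 = p·5 + (1−p)·11 ⟹ 4 + 4p = 11 + (-6)p ⟹ p = 7/10.
Firm A indifferent between a1 and a2: q·3 + (1−q)·5 = q·4 + (1−q)·0 ⟹ 5 + (-2)q = 0 + 4q ⟹ q = 5/6.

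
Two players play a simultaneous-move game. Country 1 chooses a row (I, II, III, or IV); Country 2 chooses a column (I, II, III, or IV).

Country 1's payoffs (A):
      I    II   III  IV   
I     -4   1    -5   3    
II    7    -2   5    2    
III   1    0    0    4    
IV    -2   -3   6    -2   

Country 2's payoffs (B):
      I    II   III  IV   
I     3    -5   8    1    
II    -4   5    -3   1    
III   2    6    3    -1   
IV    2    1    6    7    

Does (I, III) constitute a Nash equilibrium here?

No

Holding Country 2 at III: Country 1 gets -5 from I but could get 6 by switching to IV. Country 1 has a profitable deviation.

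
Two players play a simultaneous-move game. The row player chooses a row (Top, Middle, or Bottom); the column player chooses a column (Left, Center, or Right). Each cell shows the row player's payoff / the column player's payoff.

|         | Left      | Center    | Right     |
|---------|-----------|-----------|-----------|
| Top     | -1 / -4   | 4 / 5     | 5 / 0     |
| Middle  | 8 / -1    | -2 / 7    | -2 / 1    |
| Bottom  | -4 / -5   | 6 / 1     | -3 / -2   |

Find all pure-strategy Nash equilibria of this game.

A profile is a Nash equilibrium when each player is best-responding to the other.
The row player's best responses — vs Left: Middle (payoff 8); vs Center: Bottom (payoff 6); vs Right: Top (payoff 5).
The column player's best responses — vs Top: Center (payoff 5); vs Middle: Center (payoff 7); vs Bottom: Center (payoff 1).
The only mutual best response is (Bottom, Center); neither player gains by switching there.

(Bottom, Center)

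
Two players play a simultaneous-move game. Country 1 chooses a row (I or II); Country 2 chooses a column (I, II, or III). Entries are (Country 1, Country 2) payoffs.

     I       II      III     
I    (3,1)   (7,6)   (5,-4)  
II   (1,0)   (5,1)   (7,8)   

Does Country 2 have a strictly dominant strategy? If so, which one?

None

A strategy is strictly dominant if it gives Country 2 a strictly higher payoff than every other strategy, against every choice by the opponent.
I is not dominant: against I, II gives 6 > 1.
II is not dominant: against II, III gives 8 > 1.
III is not dominant: against I, I gives 1 > -4.
No single strategy is best against every opponent action.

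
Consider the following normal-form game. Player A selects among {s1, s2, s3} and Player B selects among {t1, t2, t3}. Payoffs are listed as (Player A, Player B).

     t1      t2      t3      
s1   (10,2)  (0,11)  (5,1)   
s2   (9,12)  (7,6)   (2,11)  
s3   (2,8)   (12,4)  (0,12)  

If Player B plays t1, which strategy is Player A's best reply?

s1

With Player B fixed at t1, Player A's payoffs are: s1 → 10, s2 → 9, s3 → 2.
The maximum is 10, achieved by s1.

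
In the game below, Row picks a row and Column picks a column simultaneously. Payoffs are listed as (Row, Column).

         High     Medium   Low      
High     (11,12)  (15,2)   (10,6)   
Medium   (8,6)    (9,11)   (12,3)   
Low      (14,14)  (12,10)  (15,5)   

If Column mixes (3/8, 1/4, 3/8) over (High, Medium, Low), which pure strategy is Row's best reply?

Low

Row's best reply maximizes expected payoff against the mix.
High: (3/8)·11 + (1/4)·15 + (3/8)·10 = 93/8
Medium: (3/8)·8 + (1/4)·9 + (3/8)·12 = 39/4
Low: (3/8)·14 + (1/4)·12 + (3/8)·15 = 111/8
Highest expected payoff is 111/8, from Low.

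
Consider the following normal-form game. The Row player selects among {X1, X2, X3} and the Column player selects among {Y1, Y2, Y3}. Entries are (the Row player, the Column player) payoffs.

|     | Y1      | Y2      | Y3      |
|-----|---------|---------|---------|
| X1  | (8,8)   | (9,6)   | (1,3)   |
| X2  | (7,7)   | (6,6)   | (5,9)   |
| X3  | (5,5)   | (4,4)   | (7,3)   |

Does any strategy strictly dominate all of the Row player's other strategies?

A strategy is strictly dominant if it gives the Row player a strictly higher payoff than every other strategy, against every choice by the opponent.
X1 is not dominant: against Y3, X2 gives 5 > 1.
X2 is not dominant: against Y1, X1 gives 8 > 7.
X3 is not dominant: against Y1, X1 gives 8 > 5.
No single strategy is best against every opponent action.

None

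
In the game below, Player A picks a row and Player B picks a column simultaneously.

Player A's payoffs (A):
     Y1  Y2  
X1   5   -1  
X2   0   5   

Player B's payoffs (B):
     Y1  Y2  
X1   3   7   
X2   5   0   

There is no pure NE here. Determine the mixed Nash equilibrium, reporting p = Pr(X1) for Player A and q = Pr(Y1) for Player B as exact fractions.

In a mixed NE each player is indifferent between their pure strategies, so the opponent's mix sets the indifference.
Player B indifferent between Y1 and Y2: p·3 + (1−p)·5 = p·7 + (1−p)·0 ⟹ 5 + (-2)p = 0 + 7p ⟹ p = 5/9.
Player A indifferent between X1 and X2: q·5 + (1−q)·(-1) = q·0 + (1−q)·5 ⟹ (-1) + 6q = 5 + (-5)q ⟹ q = 6/11.

p = 5/9, q = 6/11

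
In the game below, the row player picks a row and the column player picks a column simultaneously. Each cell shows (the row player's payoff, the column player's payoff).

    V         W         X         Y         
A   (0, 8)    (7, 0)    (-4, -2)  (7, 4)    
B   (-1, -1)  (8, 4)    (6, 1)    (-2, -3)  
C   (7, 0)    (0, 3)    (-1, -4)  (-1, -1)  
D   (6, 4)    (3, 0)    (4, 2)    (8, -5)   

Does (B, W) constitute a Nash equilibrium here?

Yes

Holding the column player at W: the row player gets 8 from B, versus 7 from A, 0 from C, 3 from D. No profitable deviation for the row player.
Holding the row player at B: the column player gets 4 from W, versus -1 from V, 1 from X, -3 from Y. No profitable deviation for the column player either.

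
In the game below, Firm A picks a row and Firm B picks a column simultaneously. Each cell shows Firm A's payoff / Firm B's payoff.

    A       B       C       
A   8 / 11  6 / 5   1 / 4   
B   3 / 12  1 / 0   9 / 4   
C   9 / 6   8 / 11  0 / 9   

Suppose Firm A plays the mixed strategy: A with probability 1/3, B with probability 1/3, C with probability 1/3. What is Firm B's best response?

Compute Firm B's expected payoff from each pure strategy against the given mix.
A: (1/3)·11 + (1/3)·12 + (1/3)·6 = 29/3
B: (1/3)·5 + (1/3)·0 + (1/3)·11 = 16/3
C: (1/3)·4 + (1/3)·4 + (1/3)·9 = 17/3
Highest expected payoff is 29/3, from A.

A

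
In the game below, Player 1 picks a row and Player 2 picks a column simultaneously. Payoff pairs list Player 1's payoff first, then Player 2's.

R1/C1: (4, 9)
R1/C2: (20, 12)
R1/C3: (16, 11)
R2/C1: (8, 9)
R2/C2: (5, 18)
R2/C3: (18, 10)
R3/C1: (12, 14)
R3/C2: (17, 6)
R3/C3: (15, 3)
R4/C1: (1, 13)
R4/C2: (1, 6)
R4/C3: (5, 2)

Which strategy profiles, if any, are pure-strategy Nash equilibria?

A profile is a Nash equilibrium when each player is best-responding to the other.
Player 1's best responses — vs C1: R3 (payoff 12); vs C2: R1 (payoff 20); vs C3: R2 (payoff 18).
Player 2's best responses — vs R1: C2 (payoff 12); vs R2: C2 (payoff 18); vs R3: C1 (payoff 14); vs R4: C1 (payoff 13).
Mutual best responses occur at (R1, C2) and (R3, C1); at each, neither player gains by switching.

(R1, C2) and (R3, C1)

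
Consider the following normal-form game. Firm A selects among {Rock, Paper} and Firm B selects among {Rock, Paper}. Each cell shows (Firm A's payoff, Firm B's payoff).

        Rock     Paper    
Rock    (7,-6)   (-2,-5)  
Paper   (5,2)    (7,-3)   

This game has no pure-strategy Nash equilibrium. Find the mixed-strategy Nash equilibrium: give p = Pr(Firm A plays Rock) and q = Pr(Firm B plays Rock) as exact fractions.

p = 5/6, q = 9/11

In a mixed NE each player is indifferent between their pure strategies, so the opponent's mix sets the indifference.
Firm B indifferent between Rock and Paper: p·(-6) + (1−p)·2 = p·(-5) + (1−p)·(-3) ⟹ 2 + (-8)p = (-3) + (-2)p ⟹ p = 5/6.
Firm A indifferent between Rock and Paper: q·7 + (1−q)·(-2) = q·5 + (1−q)·7 ⟹ (-2) + 9q = 7 + (-2)q ⟹ q = 9/11.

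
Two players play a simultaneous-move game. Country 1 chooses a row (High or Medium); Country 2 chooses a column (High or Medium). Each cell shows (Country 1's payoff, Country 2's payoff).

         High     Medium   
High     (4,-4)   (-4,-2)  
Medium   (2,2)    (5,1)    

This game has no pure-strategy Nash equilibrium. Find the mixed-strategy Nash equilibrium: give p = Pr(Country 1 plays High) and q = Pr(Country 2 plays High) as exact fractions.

Each player's mixing probability is pinned down by making the *other* player indifferent.
Country 2 indifferent between High and Medium: p·(-4) + (1−p)·2 = p·(-2) + (1−p)·1 ⟹ 2 + (-6)p = 1 + (-3)p ⟹ p = 1/3.
Country 1 indifferent between High and Medium: q·4 + (1−q)·(-4) = q·2 + (1−q)·5 ⟹ (-4) + 8q = 5 + (-3)q ⟹ q = 9/11.

p = 1/3, q = 9/11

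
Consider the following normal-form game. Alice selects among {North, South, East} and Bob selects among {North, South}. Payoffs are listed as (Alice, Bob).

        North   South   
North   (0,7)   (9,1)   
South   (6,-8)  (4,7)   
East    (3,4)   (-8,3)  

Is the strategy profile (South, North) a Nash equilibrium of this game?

Holding Bob at North: Alice gets 6 from South, versus 0 from North, 3 from East. No profitable deviation for Alice.
Holding Alice at South: Bob gets -8 from North but could get 7 by switching to South. Bob has a profitable deviation.

No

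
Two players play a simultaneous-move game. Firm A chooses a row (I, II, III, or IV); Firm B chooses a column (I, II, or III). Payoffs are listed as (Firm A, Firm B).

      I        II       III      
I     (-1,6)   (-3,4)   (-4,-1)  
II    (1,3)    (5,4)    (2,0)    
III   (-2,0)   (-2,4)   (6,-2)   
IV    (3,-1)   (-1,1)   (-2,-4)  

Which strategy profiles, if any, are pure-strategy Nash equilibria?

Check mutual best responses: a cell is a NE iff neither player can gain by unilaterally deviating.
Firm A's best responses — vs I: IV (payoff 3); vs II: II (payoff 5); vs III: III (payoff 6).
Firm B's best responses — vs I: I (payoff 6); vs II: II (payoff 4); vs III: II (payoff 4); vs IV: II (payoff 1).
The only mutual best response is (II, II); neither player gains by switching there.

(II, II)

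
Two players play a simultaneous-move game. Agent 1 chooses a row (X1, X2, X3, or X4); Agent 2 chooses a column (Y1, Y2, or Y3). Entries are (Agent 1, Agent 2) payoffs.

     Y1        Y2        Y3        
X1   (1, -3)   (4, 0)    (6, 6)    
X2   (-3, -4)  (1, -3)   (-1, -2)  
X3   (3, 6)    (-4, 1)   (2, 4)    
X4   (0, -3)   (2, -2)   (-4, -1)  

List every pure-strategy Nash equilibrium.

Find each player's best response to every opponent strategy; NE are the intersections.
Agent 1's best responses — vs Y1: X3 (payoff 3); vs Y2: X1 (payoff 4); vs Y3: X1 (payoff 6).
Agent 2's best responses — vs X1: Y3 (payoff 6); vs X2: Y3 (payoff -2); vs X3: Y1 (payoff 6); vs X4: Y3 (payoff -1).
Mutual best responses occur at (X1, Y3) and (X3, Y1); at each, neither player gains by switching.

(X1, Y3) and (X3, Y1)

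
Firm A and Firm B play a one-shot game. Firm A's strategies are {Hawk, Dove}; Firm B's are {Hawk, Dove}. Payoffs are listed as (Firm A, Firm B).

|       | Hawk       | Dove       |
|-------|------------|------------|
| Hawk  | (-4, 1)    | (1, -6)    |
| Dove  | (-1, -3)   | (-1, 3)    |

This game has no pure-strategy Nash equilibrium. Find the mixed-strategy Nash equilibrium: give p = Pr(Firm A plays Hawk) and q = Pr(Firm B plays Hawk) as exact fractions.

Each player's mixing probability is pinned down by making the *other* player indifferent.
Firm B indifferent between Hawk and Dove: p·1 + (1−p)·(-3) = p·(-6) + (1−p)·3 ⟹ (-3) + 4p = 3 + (-9)p ⟹ p = 6/13.
Firm A indifferent between Hawk and Dove: q·(-4) + (1−q)·1 = q·(-1) + (1−q)·(-1) ⟹ 1 + (-5)q = (-1) + 0q ⟹ q = 2/5.

p = 6/13, q = 2/5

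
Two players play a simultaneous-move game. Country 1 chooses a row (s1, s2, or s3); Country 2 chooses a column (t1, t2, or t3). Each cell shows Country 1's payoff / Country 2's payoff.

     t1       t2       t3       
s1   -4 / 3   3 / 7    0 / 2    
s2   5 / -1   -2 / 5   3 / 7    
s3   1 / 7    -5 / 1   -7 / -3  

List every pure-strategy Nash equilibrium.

(s1, t2) and (s2, t3)

A profile is a Nash equilibrium when each player is best-responding to the other.
Country 1's best responses — vs t1: s2 (payoff 5); vs t2: s1 (payoff 3); vs t3: s2 (payoff 3).
Country 2's best responses — vs s1: t2 (payoff 7); vs s2: t3 (payoff 7); vs s3: t1 (payoff 7).
Mutual best responses occur at (s1, t2) and (s2, t3); at each, neither player gains by switching.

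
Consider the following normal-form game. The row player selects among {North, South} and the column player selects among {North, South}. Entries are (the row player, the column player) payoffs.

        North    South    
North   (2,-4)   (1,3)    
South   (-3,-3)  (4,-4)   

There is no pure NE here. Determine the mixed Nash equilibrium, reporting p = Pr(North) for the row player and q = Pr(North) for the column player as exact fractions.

p = 1/8, q = 3/8

Each player's mixing probability is pinned down by making the *other* player indifferent.
The column player indifferent between North and South: p·(-4) + (1−p)·(-3) = p·3 + (1−p)·(-4) ⟹ (-3) + (-1)p = (-4) + 7p ⟹ p = 1/8.
The row player indifferent between North and South: q·2 + (1−q)·1 = q·(-3) + (1−q)·4 ⟹ 1 + 1q = 4 + (-7)q ⟹ q = 3/8.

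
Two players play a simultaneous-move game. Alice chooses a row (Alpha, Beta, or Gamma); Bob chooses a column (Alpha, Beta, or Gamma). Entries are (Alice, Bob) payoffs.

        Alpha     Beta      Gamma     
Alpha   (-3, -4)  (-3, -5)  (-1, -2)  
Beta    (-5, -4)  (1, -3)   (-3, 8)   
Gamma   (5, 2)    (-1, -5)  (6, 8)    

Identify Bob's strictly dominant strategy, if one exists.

Check whether one of Bob's strategies beats all alternatives regardless of what the opponent does.
Gamma strictly dominates: vs Alpha: -2 > each of {-4, -5}; vs Beta: 8 > each of {-4, -3}; vs Gamma: 8 > each of {2, -5}.

Gamma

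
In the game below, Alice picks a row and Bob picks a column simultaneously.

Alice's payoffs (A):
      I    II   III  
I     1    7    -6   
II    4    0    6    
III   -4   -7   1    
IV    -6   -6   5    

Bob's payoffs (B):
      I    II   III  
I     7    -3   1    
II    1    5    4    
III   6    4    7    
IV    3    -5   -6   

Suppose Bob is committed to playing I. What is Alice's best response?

With Bob fixed at I, Alice's payoffs are: I → 1, II → 4, III → -4, IV → -6.
The maximum is 4, achieved by II.

II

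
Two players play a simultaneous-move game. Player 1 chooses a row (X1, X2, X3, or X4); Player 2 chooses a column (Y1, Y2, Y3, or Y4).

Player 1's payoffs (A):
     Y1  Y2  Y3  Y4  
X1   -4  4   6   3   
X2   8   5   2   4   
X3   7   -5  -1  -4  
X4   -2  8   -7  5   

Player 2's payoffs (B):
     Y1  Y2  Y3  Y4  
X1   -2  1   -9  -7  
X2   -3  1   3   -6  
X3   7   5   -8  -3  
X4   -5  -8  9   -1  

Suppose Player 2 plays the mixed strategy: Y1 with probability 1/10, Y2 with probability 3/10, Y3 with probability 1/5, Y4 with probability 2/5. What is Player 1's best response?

Compute Player 1's expected payoff from each pure strategy against the given mix.
X1: (1/10)·(-4) + (3/10)·4 + (1/5)·6 + (2/5)·3 = 16/5
X2: (1/10)·8 + (3/10)·5 + (1/5)·2 + (2/5)·4 = 43/10
X3: (1/10)·7 + (3/10)·(-5) + (1/5)·(-1) + (2/5)·(-4) = -13/5
X4: (1/10)·(-2) + (3/10)·8 + (1/5)·(-7) + (2/5)·5 = 14/5
Highest expected payoff is 43/10, from X2.

X2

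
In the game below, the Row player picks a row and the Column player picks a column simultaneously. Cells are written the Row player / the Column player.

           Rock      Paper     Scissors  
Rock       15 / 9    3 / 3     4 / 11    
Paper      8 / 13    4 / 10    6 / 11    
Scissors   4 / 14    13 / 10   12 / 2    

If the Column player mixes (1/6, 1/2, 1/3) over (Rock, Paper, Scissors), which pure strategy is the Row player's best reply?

Compute the Row player's expected payoff from each pure strategy against the given mix.
Rock: (1/6)·15 + (1/2)·3 + (1/3)·4 = 16/3
Paper: (1/6)·8 + (1/2)·4 + (1/3)·6 = 16/3
Scissors: (1/6)·4 + (1/2)·13 + (1/3)·12 = 67/6
Highest expected payoff is 67/6, from Scissors.

Scissors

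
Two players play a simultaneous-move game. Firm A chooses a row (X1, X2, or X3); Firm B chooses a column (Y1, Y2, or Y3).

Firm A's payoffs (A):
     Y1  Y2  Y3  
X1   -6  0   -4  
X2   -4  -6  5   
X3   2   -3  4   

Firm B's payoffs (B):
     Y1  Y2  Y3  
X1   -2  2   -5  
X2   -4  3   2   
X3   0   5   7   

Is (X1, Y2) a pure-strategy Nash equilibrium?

Yes

Holding Firm B at Y2: Firm A gets 0 from X1, versus -6 from X2, -3 from X3. No profitable deviation for Firm A.
Holding Firm A at X1: Firm B gets 2 from Y2, versus -2 from Y1, -5 from Y3. No profitable deviation for Firm B either.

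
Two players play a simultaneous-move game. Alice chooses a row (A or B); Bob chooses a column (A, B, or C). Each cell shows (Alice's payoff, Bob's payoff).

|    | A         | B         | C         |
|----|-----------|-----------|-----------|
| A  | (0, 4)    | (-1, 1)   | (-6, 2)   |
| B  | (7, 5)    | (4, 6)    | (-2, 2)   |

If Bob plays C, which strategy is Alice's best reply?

B

With Bob fixed at C, Alice's payoffs are: A → -6, B → -2.
The maximum is -2, achieved by B.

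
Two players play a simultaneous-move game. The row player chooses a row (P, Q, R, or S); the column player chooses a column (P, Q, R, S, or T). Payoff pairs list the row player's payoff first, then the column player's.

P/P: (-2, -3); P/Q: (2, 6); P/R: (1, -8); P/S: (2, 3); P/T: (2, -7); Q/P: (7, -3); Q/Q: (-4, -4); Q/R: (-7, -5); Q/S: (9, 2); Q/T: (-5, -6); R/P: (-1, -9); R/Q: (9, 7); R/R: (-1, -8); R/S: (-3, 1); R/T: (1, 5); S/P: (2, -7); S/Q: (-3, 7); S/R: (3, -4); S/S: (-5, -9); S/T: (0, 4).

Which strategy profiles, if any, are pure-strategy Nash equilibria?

(Q, S) and (R, Q)

Check mutual best responses: a cell is a NE iff neither player can gain by unilaterally deviating.
The row player's best responses — vs P: Q (payoff 7); vs Q: R (payoff 9); vs R: S (payoff 3); vs S: Q (payoff 9); vs T: P (payoff 2).
The column player's best responses — vs P: Q (payoff 6); vs Q: S (payoff 2); vs R: Q (payoff 7); vs S: Q (payoff 7).
Mutual best responses occur at (Q, S) and (R, Q); at each, neither player gains by switching.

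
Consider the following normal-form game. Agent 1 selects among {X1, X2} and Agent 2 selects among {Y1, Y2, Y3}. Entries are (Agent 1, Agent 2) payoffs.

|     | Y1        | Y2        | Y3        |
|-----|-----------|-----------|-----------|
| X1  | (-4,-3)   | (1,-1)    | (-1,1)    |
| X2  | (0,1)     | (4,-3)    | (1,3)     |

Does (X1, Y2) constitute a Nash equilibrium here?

No

Holding Agent 2 at Y2: Agent 1 gets 1 from X1 but could get 4 by switching to X2. Agent 1 has a profitable deviation.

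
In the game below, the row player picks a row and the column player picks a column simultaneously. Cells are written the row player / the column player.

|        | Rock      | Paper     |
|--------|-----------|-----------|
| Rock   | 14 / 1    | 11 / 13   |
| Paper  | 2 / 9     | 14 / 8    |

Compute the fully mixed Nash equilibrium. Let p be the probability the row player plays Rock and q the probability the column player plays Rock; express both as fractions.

In a mixed NE each player is indifferent between their pure strategies, so the opponent's mix sets the indifference.
The column player indifferent between Rock and Paper: p·1 + (1−p)·9 = p·13 + (1−p)·8 ⟹ 9 + (-8)p = 8 + 5p ⟹ p = 1/13.
The row player indifferent between Rock and Paper: q·14 + (1−q)·11 = q·2 + (1−q)·14 ⟹ 11 + 3q = 14 + (-12)q ⟹ q = 1/5.

p = 1/13, q = 1/5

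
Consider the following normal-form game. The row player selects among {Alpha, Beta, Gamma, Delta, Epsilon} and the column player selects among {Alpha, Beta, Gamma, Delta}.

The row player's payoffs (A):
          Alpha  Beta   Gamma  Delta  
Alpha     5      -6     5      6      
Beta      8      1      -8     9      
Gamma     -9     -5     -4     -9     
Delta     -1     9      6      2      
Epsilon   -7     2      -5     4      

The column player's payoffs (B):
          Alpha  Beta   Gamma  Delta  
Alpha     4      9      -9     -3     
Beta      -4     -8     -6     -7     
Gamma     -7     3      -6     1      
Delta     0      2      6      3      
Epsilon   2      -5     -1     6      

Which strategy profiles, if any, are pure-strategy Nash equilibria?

(Beta, Alpha) and (Delta, Gamma)

Find each player's best response to every opponent strategy; NE are the intersections.
The row player's best responses — vs Alpha: Beta (payoff 8); vs Beta: Delta (payoff 9); vs Gamma: Delta (payoff 6); vs Delta: Beta (payoff 9).
The column player's best responses — vs Alpha: Beta (payoff 9); vs Beta: Alpha (payoff -4); vs Gamma: Beta (payoff 3); vs Delta: Gamma (payoff 6); vs Epsilon: Delta (payoff 6).
Mutual best responses occur at (Beta, Alpha) and (Delta, Gamma); at each, neither player gains by switching.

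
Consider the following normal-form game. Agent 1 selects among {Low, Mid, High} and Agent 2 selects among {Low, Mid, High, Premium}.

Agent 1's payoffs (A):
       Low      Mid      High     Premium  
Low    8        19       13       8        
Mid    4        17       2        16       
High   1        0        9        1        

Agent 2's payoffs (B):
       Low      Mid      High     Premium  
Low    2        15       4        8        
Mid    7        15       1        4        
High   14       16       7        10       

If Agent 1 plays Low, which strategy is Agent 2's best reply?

Mid

With Agent 1 fixed at Low, Agent 2's payoffs are: Low → 2, Mid → 15, High → 4, Premium → 8.
The maximum is 15, achieved by Mid.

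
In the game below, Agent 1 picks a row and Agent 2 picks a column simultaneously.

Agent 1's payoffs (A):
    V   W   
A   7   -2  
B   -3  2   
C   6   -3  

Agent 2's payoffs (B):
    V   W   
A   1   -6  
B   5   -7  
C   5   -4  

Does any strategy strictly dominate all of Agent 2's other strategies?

V

Check whether one of Agent 2's strategies beats all alternatives regardless of what the opponent does.
V strictly dominates: vs A: 1 > -6; vs B: 5 > -7; vs C: 5 > -4.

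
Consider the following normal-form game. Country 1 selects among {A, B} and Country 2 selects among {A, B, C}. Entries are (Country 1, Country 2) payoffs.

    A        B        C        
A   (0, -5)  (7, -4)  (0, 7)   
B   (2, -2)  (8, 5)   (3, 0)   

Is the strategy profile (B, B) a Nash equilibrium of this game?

Yes

Holding Country 2 at B: Country 1 gets 8 from B, versus 7 from A. No profitable deviation for Country 1.
Holding Country 1 at B: Country 2 gets 5 from B, versus -2 from A, 0 from C. No profitable deviation for Country 2 either.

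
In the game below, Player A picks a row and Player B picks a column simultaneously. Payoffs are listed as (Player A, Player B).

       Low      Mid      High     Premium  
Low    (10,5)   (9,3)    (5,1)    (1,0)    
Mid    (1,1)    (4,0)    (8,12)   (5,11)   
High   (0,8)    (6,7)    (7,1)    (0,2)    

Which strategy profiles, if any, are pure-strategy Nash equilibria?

A profile is a Nash equilibrium when each player is best-responding to the other.
Player A's best responses — vs Low: Low (payoff 10); vs Mid: Low (payoff 9); vs High: Mid (payoff 8); vs Premium: Mid (payoff 5).
Player B's best responses — vs Low: Low (payoff 5); vs Mid: High (payoff 12); vs High: Low (payoff 8).
Mutual best responses occur at (Low, Low) and (Mid, High); at each, neither player gains by switching.

(Low, Low) and (Mid, High)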